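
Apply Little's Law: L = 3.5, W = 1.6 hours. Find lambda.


lambda = L / W = 3.5 / 1.6 = 2.19 per hour

2.19 per hour


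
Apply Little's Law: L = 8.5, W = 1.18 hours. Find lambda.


lambda = L / W = 8.5 / 1.18 = 7.2 per hour

7.2 per hour


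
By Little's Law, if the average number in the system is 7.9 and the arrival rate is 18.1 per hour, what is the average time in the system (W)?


W = L / lambda = 7.9 / 18.1 = 0.4365 hours

0.4365 hours


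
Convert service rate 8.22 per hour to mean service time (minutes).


Mean service time = 60/mu = 60/8.22 = 7.3 minutes

7.3 minutes


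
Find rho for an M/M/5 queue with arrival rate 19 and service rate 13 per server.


rho = lambda/(c*mu) = 19/(5*13) = 0.2923

0.2923


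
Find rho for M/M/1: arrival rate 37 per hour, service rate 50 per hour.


rho = lambda/mu = 37/50 = 0.74

0.74


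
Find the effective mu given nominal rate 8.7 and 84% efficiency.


Effective rate = mu * efficiency = 8.7 * 0.84 = 7.31 per hour

7.31 per hour


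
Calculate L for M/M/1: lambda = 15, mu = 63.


rho = 15/63; L = rho/(1-rho) = 0.31

0.31


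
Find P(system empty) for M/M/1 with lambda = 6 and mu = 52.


P0 = 1 - rho = 1 - 6/52 = 0.8846

0.8846


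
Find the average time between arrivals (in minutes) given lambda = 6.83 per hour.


Mean interarrival time = 60/lambda = 60/6.83 = 8.78 minutes

8.78 minutes


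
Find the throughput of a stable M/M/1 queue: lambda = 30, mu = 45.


For a stable queue (lambda < mu), throughput = lambda = 30 per hour

30 per hour


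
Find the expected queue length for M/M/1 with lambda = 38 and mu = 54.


rho = 38/54; Lq = rho^2/(1-rho) = 1.67

1.67


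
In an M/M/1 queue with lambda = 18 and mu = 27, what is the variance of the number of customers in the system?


rho = 18/27; Var(N) = rho/(1-rho)^2 = 6.0

6.0


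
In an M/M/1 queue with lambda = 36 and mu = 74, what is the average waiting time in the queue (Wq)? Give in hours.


rho = 36/74; Wq = rho/(mu - lambda) = 0.0128 hours

0.0128 hours


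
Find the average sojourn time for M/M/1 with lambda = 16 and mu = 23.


W = 1/(mu - lambda) = 1/(23 - 16) = 0.1429 hours

0.1429 hours


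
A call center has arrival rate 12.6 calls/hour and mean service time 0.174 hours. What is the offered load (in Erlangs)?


Offered load a = lambda * E[S] = 12.6 * 0.174 = 2.19 Erlangs

2.19 Erlangs


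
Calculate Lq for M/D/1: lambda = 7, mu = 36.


M/D/1: Lq = rho^2 / (2*(1-rho)) where rho = 7/36; Lq = 0.02

0.02


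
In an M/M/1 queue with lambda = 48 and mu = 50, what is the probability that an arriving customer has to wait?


P(wait) = rho = lambda/mu = 48/50 = 0.96

0.96


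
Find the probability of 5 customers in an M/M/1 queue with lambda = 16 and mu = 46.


rho = 16/46; P(n) = (1-rho)*rho^n = (1-16/46)*(16/46)^5 = 0.0033

0.0033


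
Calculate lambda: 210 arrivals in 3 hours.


lambda = total arrivals / time = 210 / 3 = 70.0 per hour

70.0 per hour


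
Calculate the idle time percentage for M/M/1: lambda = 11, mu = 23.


Idle fraction = (1 - rho) * 100 = (1 - 11/23) * 100 = 52.2%

52.2%


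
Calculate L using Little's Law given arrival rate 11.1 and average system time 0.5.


L = lambda * W = 11.1 * 0.5 = 5.55

5.55


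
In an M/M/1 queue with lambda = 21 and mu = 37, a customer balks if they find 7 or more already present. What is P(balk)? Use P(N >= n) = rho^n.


P(N >= 7) = rho^7 = (21/37)^7 = 0.019

0.019


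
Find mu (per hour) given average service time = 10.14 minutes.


mu = 60 / avg_service_time = 60 / 10.14 = 5.92 per hour

5.92 per hour


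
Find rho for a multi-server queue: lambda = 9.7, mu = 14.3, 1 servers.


rho = lambda / (c * mu) = 9.7 / (1 * 14.3) = 0.6783

0.6783


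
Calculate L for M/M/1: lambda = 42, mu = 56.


rho = 42/56; L = rho/(1-rho) = 3.0

3.0


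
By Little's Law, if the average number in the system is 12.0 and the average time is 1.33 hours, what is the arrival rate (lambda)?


lambda = L / W = 12.0 / 1.33 = 9.02 per hour

9.02 per hour


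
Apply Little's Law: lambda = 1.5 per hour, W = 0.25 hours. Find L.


L = lambda * W = 1.5 * 0.25 = 0.38

0.38


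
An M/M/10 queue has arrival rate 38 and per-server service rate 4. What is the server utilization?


rho = lambda/(c*mu) = 38/(10*4) = 0.95

0.95


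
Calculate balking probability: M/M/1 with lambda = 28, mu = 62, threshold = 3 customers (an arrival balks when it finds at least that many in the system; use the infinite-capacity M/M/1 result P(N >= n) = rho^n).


P(N >= 3) = rho^3 = (28/62)^3 = 0.0921

0.0921


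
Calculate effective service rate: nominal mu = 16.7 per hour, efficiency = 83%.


Effective rate = mu * efficiency = 16.7 * 0.83 = 13.86 per hour

13.86 per hour


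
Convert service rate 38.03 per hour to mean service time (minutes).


Mean service time = 60/mu = 60/38.03 = 1.58 minutes

1.58 minutes


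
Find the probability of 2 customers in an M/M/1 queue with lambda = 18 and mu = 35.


rho = 18/35; P(n) = (1-rho)*rho^n = (1-18/35)*(18/35)^2 = 0.1285

0.1285


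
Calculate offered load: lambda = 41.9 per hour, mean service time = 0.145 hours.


Offered load a = lambda * E[S] = 41.9 * 0.145 = 6.08 Erlangs

6.08 Erlangs


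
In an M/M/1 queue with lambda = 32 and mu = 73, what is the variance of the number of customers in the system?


rho = 32/73; Var(N) = rho/(1-rho)^2 = 1.39

1.39


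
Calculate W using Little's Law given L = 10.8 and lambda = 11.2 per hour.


W = L / lambda = 10.8 / 11.2 = 0.9643 hours

0.9643 hours


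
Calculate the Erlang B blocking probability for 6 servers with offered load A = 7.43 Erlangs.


B(N,A) = (A^N/N!) / sum(A^k/k!, k=0..N) with N=6, A=7.43 = 0.3574

0.3574


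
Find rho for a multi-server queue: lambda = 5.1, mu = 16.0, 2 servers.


rho = lambda / (c * mu) = 5.1 / (2 * 16.0) = 0.1594

0.1594


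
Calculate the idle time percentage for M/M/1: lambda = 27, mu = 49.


Idle fraction = (1 - rho) * 100 = (1 - 27/49) * 100 = 44.9%

44.9%


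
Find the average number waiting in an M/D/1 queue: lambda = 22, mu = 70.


M/D/1: Lq = rho^2 / (2*(1-rho)) where rho = 22/70; Lq = 0.07

0.07


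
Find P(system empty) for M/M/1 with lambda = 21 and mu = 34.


P0 = 1 - rho = 1 - 21/34 = 0.3824

0.3824


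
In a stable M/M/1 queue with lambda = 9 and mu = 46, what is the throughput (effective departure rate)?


For a stable queue (lambda < mu), throughput = lambda = 9 per hour

9 per hour


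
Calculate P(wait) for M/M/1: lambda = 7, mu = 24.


P(wait) = rho = lambda/mu = 7/24 = 0.2917

0.2917


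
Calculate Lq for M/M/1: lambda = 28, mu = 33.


rho = 28/33; Lq = rho^2/(1-rho) = 4.75

4.75


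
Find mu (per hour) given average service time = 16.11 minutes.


mu = 60 / avg_service_time = 60 / 16.11 = 3.72 per hour

3.72 per hour


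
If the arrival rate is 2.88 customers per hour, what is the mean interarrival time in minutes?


Mean interarrival time = 60/lambda = 60/2.88 = 20.83 minutes

20.83 minutes


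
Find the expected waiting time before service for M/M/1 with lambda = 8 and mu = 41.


rho = 8/41; Wq = rho/(mu - lambda) = 0.0059 hours

0.0059 hours


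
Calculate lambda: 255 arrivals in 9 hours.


lambda = total arrivals / time = 255 / 9 = 28.33 per hour

28.33 per hour


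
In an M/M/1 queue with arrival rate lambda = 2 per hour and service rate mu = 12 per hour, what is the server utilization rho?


rho = lambda/mu = 2/12 = 0.1667

0.1667


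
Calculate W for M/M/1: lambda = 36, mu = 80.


W = 1/(mu - lambda) = 1/(80 - 36) = 0.0227 hours

0.0227 hours


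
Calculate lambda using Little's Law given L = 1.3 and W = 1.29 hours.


lambda = L / W = 1.3 / 1.29 = 1.01 per hour

1.01 per hour


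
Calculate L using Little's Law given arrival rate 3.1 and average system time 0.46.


L = lambda * W = 3.1 * 0.46 = 1.43

1.43


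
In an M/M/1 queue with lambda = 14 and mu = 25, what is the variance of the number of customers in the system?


rho = 14/25; Var(N) = rho/(1-rho)^2 = 2.89

2.89


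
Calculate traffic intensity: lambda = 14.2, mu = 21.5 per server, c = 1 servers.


rho = lambda / (c * mu) = 14.2 / (1 * 21.5) = 0.6605

0.6605


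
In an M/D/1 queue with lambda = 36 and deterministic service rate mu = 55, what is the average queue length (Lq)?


M/D/1: Lq = rho^2 / (2*(1-rho)) where rho = 36/55; Lq = 0.62

0.62


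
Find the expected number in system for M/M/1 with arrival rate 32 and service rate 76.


rho = 32/76; L = rho/(1-rho) = 0.73

0.73


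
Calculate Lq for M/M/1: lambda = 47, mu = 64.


rho = 47/64; Lq = rho^2/(1-rho) = 2.03

2.03


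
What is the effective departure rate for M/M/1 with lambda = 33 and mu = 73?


For a stable queue (lambda < mu), throughput = lambda = 33 per hour

33 per hour


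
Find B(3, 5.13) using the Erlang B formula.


B(N,A) = (A^N/N!) / sum(A^k/k!, k=0..N) with N=3, A=5.13 = 0.5384

0.5384


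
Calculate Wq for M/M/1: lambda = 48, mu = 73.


rho = 48/73; Wq = rho/(mu - lambda) = 0.0263 hours

0.0263 hours


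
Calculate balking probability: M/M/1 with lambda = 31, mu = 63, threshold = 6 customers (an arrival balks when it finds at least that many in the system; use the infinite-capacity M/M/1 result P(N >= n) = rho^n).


P(N >= 6) = rho^6 = (31/63)^6 = 0.0142

0.0142


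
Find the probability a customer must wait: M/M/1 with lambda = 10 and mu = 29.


P(wait) = rho = lambda/mu = 10/29 = 0.3448

0.3448


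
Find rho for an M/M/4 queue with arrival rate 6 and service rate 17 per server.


rho = lambda/(c*mu) = 6/(4*17) = 0.0882

0.0882


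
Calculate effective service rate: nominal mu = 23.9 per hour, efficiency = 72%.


Effective rate = mu * efficiency = 23.9 * 0.72 = 17.21 per hour

17.21 per hour


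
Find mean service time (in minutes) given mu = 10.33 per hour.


Mean service time = 60/mu = 60/10.33 = 5.81 minutes

5.81 minutes


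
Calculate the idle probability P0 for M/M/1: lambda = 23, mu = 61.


P0 = 1 - rho = 1 - 23/61 = 0.623

0.623


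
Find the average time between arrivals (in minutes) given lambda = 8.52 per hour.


Mean interarrival time = 60/lambda = 60/8.52 = 7.04 minutes

7.04 minutes


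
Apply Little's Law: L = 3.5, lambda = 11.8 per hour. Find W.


W = L / lambda = 3.5 / 11.8 = 0.2966 hours

0.2966 hours


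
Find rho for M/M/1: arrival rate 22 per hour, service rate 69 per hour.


rho = lambda/mu = 22/69 = 0.3188

0.3188


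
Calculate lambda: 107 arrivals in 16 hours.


lambda = total arrivals / time = 107 / 16 = 6.69 per hour

6.69 per hour


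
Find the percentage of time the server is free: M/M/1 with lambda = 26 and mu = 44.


Idle fraction = (1 - rho) * 100 = (1 - 26/44) * 100 = 40.9%

40.9%


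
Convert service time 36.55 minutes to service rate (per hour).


mu = 60 / avg_service_time = 60 / 36.55 = 1.64 per hour

1.64 per hour


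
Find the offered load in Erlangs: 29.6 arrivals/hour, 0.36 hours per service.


Offered load a = lambda * E[S] = 29.6 * 0.36 = 10.66 Erlangs

10.66 Erlangs


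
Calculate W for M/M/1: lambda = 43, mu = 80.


W = 1/(mu - lambda) = 1/(80 - 43) = 0.027 hours

0.027 hours


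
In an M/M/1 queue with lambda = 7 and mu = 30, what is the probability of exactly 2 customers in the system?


rho = 7/30; P(n) = (1-rho)*rho^n = (1-7/30)*(7/30)^2 = 0.0417

0.0417


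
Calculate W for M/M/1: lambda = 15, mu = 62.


W = 1/(mu - lambda) = 1/(62 - 15) = 0.0213 hours

0.0213 hours


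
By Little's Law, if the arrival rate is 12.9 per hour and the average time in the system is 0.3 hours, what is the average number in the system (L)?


L = lambda * W = 12.9 * 0.3 = 3.87

3.87


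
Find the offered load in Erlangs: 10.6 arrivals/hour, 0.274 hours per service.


Offered load a = lambda * E[S] = 10.6 * 0.274 = 2.9 Erlangs

2.9 Erlangs


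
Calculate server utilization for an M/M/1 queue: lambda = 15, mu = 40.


rho = lambda/mu = 15/40 = 0.375

0.375


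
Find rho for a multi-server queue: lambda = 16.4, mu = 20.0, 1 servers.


rho = lambda / (c * mu) = 16.4 / (1 * 20.0) = 0.82

0.82


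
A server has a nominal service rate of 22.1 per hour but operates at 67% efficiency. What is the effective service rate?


Effective rate = mu * efficiency = 22.1 * 0.67 = 14.81 per hour

14.81 per hour


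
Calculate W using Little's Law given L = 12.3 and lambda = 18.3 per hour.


W = L / lambda = 12.3 / 18.3 = 0.6721 hours

0.6721 hours


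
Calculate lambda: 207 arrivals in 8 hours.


lambda = total arrivals / time = 207 / 8 = 25.88 per hour

25.88 per hour


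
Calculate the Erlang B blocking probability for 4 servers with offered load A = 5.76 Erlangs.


B(N,A) = (A^N/N!) / sum(A^k/k!, k=0..N) with N=4, A=5.76 = 0.4538

0.4538


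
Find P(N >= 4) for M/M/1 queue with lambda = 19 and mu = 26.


P(N >= 4) = rho^4 = (19/26)^4 = 0.2852

0.2852


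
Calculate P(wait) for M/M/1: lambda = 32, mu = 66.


P(wait) = rho = lambda/mu = 32/66 = 0.4848

0.4848


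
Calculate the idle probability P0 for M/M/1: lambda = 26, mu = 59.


P0 = 1 - rho = 1 - 26/59 = 0.5593

0.5593


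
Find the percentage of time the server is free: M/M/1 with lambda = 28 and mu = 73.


Idle fraction = (1 - rho) * 100 = (1 - 28/73) * 100 = 61.6%

61.6%


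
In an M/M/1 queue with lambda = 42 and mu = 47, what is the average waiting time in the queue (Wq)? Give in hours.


rho = 42/47; Wq = rho/(mu - lambda) = 0.1787 hours

0.1787 hours


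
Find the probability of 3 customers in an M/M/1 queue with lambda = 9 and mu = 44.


rho = 9/44; P(n) = (1-rho)*rho^n = (1-9/44)*(9/44)^3 = 0.0068

0.0068


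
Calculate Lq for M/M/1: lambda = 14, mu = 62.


rho = 14/62; Lq = rho^2/(1-rho) = 0.07

0.07


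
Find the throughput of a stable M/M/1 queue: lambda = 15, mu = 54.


For a stable queue (lambda < mu), throughput = lambda = 15 per hour

15 per hour


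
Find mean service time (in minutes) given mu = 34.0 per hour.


Mean service time = 60/mu = 60/34.0 = 1.76 minutes

1.76 minutes


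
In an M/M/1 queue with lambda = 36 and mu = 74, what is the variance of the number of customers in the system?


rho = 36/74; Var(N) = rho/(1-rho)^2 = 1.84

1.84


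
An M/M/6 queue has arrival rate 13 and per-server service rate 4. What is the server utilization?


rho = lambda/(c*mu) = 13/(6*4) = 0.5417

0.5417


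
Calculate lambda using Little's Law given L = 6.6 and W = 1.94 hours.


lambda = L / W = 6.6 / 1.94 = 3.4 per hour

3.4 per hour


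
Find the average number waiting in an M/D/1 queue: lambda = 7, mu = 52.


M/D/1: Lq = rho^2 / (2*(1-rho)) where rho = 7/52; Lq = 0.01

0.01


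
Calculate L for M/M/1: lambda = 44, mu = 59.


rho = 44/59; L = rho/(1-rho) = 2.93

2.93


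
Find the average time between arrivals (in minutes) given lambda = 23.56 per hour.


Mean interarrival time = 60/lambda = 60/23.56 = 2.55 minutes

2.55 minutes


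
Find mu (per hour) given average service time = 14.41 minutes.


mu = 60 / avg_service_time = 60 / 14.41 = 4.16 per hour

4.16 per hour


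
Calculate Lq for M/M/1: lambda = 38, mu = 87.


rho = 38/87; Lq = rho^2/(1-rho) = 0.34

0.34


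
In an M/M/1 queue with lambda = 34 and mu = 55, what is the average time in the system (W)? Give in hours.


W = 1/(mu - lambda) = 1/(55 - 34) = 0.0476 hours

0.0476 hours


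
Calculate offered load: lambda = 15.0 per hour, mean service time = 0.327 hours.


Offered load a = lambda * E[S] = 15.0 * 0.327 = 4.91 Erlangs

4.91 Erlangs


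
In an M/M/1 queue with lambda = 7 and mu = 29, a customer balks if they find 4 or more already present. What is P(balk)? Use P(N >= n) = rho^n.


P(N >= 4) = rho^4 = (7/29)^4 = 0.0034

0.0034


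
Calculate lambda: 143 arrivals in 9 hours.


lambda = total arrivals / time = 143 / 9 = 15.89 per hour

15.89 per hour


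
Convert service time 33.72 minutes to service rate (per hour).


mu = 60 / avg_service_time = 60 / 33.72 = 1.78 per hour

1.78 per hour


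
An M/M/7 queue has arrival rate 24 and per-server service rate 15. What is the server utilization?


rho = lambda/(c*mu) = 24/(7*15) = 0.2286

0.2286


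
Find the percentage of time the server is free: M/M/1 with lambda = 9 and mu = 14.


Idle fraction = (1 - rho) * 100 = (1 - 9/14) * 100 = 35.7%

35.7%


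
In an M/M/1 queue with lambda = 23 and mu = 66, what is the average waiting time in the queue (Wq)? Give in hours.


rho = 23/66; Wq = rho/(mu - lambda) = 0.0081 hours

0.0081 hours


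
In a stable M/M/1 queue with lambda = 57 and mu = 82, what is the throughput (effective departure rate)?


For a stable queue (lambda < mu), throughput = lambda = 57 per hour

57 per hour


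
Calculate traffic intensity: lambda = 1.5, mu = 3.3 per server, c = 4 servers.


rho = lambda / (c * mu) = 1.5 / (4 * 3.3) = 0.1136

0.1136


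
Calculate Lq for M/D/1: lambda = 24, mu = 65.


M/D/1: Lq = rho^2 / (2*(1-rho)) where rho = 24/65; Lq = 0.11

0.11


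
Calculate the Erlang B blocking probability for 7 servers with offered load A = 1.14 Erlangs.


B(N,A) = (A^N/N!) / sum(A^k/k!, k=0..N) with N=7, A=1.14 = 0.0002

0.0002


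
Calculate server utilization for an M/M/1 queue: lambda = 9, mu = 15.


rho = lambda/mu = 9/15 = 0.6

0.6


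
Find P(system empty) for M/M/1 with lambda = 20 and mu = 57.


P0 = 1 - rho = 1 - 20/57 = 0.6491

0.6491


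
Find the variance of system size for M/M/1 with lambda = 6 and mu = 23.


rho = 6/23; Var(N) = rho/(1-rho)^2 = 0.48

0.48


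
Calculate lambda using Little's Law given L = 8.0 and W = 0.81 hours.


lambda = L / W = 8.0 / 0.81 = 9.88 per hour

9.88 per hour


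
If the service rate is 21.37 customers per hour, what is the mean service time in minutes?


Mean service time = 60/mu = 60/21.37 = 2.81 minutes

2.81 minutes


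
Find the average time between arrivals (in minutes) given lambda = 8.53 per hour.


Mean interarrival time = 60/lambda = 60/8.53 = 7.03 minutes

7.03 minutes


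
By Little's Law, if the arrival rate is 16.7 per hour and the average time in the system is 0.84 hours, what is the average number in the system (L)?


L = lambda * W = 16.7 * 0.84 = 14.03

14.03


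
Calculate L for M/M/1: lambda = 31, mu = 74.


rho = 31/74; L = rho/(1-rho) = 0.72

0.72


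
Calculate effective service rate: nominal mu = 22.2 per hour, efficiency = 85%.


Effective rate = mu * efficiency = 22.2 * 0.85 = 18.87 per hour

18.87 per hour


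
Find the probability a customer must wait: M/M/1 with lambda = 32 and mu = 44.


P(wait) = rho = lambda/mu = 32/44 = 0.7273

0.7273


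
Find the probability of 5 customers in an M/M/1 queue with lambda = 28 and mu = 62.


rho = 28/62; P(n) = (1-rho)*rho^n = (1-28/62)*(28/62)^5 = 0.0103

0.0103


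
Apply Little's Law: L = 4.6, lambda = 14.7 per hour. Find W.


W = L / lambda = 4.6 / 14.7 = 0.3129 hours

0.3129 hours


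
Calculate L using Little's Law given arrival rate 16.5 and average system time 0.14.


L = lambda * W = 16.5 * 0.14 = 2.31

2.31


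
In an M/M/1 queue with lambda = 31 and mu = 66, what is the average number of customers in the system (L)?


rho = 31/66; L = rho/(1-rho) = 0.89

0.89


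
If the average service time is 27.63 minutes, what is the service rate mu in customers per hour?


mu = 60 / avg_service_time = 60 / 27.63 = 2.17 per hour

2.17 per hour


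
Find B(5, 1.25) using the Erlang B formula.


B(N,A) = (A^N/N!) / sum(A^k/k!, k=0..N) with N=5, A=1.25 = 0.0073

0.0073


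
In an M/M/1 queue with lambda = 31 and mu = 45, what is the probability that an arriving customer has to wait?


P(wait) = rho = lambda/mu = 31/45 = 0.6889

0.6889


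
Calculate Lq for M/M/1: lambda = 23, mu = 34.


rho = 23/34; Lq = rho^2/(1-rho) = 1.41

1.41


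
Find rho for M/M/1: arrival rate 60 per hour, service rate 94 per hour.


rho = lambda/mu = 60/94 = 0.6383

0.6383


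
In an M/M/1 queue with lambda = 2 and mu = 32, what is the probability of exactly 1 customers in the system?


rho = 2/32; P(n) = (1-rho)*rho^n = (1-2/32)*(2/32)^1 = 0.0586

0.0586


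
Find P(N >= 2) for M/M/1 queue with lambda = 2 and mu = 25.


P(N >= 2) = rho^2 = (2/25)^2 = 0.0064

0.0064


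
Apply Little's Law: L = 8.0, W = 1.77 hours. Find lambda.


lambda = L / W = 8.0 / 1.77 = 4.52 per hour

4.52 per hour


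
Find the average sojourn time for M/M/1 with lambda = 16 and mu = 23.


W = 1/(mu - lambda) = 1/(23 - 16) = 0.1429 hours

0.1429 hours


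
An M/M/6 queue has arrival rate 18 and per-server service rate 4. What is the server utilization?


rho = lambda/(c*mu) = 18/(6*4) = 0.75

0.75


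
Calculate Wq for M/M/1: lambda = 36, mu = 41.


rho = 36/41; Wq = rho/(mu - lambda) = 0.1756 hours

0.1756 hours


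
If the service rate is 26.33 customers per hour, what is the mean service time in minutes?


Mean service time = 60/mu = 60/26.33 = 2.28 minutes

2.28 minutes


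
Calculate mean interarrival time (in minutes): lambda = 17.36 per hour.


Mean interarrival time = 60/lambda = 60/17.36 = 3.46 minutes

3.46 minutes


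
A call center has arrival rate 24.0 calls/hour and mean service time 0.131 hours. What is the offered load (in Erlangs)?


Offered load a = lambda * E[S] = 24.0 * 0.131 = 3.14 Erlangs

3.14 Erlangs


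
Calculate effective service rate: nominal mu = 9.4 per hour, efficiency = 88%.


Effective rate = mu * efficiency = 9.4 * 0.88 = 8.27 per hour

8.27 per hour


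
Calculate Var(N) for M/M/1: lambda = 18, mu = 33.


rho = 18/33; Var(N) = rho/(1-rho)^2 = 2.64

2.64


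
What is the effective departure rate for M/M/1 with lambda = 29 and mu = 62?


For a stable queue (lambda < mu), throughput = lambda = 29 per hour

29 per hour


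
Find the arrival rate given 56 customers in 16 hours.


lambda = total arrivals / time = 56 / 16 = 3.5 per hour

3.5 per hour


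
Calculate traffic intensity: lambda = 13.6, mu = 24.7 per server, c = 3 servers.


rho = lambda / (c * mu) = 13.6 / (3 * 24.7) = 0.1835

0.1835


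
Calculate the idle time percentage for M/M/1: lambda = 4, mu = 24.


Idle fraction = (1 - rho) * 100 = (1 - 4/24) * 100 = 83.3%

83.3%


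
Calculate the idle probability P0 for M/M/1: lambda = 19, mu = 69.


P0 = 1 - rho = 1 - 19/69 = 0.7246

0.7246


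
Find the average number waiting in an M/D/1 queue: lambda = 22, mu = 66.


M/D/1: Lq = rho^2 / (2*(1-rho)) where rho = 22/66; Lq = 0.08

0.08


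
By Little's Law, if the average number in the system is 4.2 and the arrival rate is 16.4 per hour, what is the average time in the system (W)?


W = L / lambda = 4.2 / 16.4 = 0.2561 hours

0.2561 hours


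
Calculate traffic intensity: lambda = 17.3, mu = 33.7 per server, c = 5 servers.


rho = lambda / (c * mu) = 17.3 / (5 * 33.7) = 0.1027

0.1027


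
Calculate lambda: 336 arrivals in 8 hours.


lambda = total arrivals / time = 336 / 8 = 42.0 per hour

42.0 per hour


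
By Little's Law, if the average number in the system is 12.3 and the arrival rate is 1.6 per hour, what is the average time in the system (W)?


W = L / lambda = 12.3 / 1.6 = 7.6875 hours

7.6875 hours


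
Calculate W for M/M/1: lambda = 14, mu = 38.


W = 1/(mu - lambda) = 1/(38 - 14) = 0.0417 hours

0.0417 hours


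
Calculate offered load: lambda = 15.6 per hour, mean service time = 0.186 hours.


Offered load a = lambda * E[S] = 15.6 * 0.186 = 2.9 Erlangs

2.9 Erlangs


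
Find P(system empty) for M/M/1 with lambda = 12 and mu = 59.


P0 = 1 - rho = 1 - 12/59 = 0.7966

0.7966


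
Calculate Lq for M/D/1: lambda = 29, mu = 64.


M/D/1: Lq = rho^2 / (2*(1-rho)) where rho = 29/64; Lq = 0.19

0.19


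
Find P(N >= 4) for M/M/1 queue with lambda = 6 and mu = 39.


P(N >= 4) = rho^4 = (6/39)^4 = 0.0006

0.0006


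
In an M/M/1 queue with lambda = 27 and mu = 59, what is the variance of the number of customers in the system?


rho = 27/59; Var(N) = rho/(1-rho)^2 = 1.56

1.56


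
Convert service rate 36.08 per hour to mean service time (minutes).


Mean service time = 60/mu = 60/36.08 = 1.66 minutes

1.66 minutes


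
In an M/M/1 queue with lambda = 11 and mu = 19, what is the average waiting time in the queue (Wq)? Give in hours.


rho = 11/19; Wq = rho/(mu - lambda) = 0.0724 hours

0.0724 hours


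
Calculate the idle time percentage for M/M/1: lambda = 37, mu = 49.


Idle fraction = (1 - rho) * 100 = (1 - 37/49) * 100 = 24.5%

24.5%


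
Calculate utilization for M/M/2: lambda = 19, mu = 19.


rho = lambda/(c*mu) = 19/(2*19) = 0.5

0.5


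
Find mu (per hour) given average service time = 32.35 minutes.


mu = 60 / avg_service_time = 60 / 32.35 = 1.85 per hour

1.85 per hour


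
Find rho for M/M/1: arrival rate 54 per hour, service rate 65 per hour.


rho = lambda/mu = 54/65 = 0.8308

0.8308


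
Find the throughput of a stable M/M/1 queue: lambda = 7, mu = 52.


For a stable queue (lambda < mu), throughput = lambda = 7 per hour

7 per hour


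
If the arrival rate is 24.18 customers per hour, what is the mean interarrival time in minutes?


Mean interarrival time = 60/lambda = 60/24.18 = 2.48 minutes

2.48 minutes


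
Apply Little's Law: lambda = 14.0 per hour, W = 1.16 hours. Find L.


L = lambda * W = 14.0 * 1.16 = 16.24

16.24


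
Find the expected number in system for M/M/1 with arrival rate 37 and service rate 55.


rho = 37/55; L = rho/(1-rho) = 2.06

2.06


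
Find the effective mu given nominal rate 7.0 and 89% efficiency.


Effective rate = mu * efficiency = 7.0 * 0.89 = 6.23 per hour

6.23 per hour


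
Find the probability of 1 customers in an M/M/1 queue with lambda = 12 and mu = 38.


rho = 12/38; P(n) = (1-rho)*rho^n = (1-12/38)*(12/38)^1 = 0.2161

0.2161


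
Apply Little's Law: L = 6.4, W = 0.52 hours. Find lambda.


lambda = L / W = 6.4 / 0.52 = 12.31 per hour

12.31 per hour


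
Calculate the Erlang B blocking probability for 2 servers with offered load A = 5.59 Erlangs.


B(N,A) = (A^N/N!) / sum(A^k/k!, k=0..N) with N=2, A=5.59 = 0.7033

0.7033


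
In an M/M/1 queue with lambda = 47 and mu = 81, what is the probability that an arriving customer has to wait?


P(wait) = rho = lambda/mu = 47/81 = 0.5802

0.5802


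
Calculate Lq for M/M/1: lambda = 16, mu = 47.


rho = 16/47; Lq = rho^2/(1-rho) = 0.18

0.18


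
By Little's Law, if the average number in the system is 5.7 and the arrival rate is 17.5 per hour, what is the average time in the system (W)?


W = L / lambda = 5.7 / 17.5 = 0.3257 hours

0.3257 hours


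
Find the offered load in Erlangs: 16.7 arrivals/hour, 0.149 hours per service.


Offered load a = lambda * E[S] = 16.7 * 0.149 = 2.49 Erlangs

2.49 Erlangs


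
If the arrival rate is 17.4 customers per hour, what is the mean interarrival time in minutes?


Mean interarrival time = 60/lambda = 60/17.4 = 3.45 minutes

3.45 minutes


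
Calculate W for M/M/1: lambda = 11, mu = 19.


W = 1/(mu - lambda) = 1/(19 - 11) = 0.125 hours

0.125 hours


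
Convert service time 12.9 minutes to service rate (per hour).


mu = 60 / avg_service_time = 60 / 12.9 = 4.65 per hour

4.65 per hour


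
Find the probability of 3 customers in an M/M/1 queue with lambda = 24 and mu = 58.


rho = 24/58; P(n) = (1-rho)*rho^n = (1-24/58)*(24/58)^3 = 0.0415

0.0415


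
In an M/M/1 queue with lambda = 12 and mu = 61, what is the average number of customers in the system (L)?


rho = 12/61; L = rho/(1-rho) = 0.24

0.24


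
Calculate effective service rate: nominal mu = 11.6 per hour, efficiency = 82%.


Effective rate = mu * efficiency = 11.6 * 0.82 = 9.51 per hour

9.51 per hour


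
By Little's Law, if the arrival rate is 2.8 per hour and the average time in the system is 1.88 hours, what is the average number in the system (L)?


L = lambda * W = 2.8 * 1.88 = 5.26

5.26


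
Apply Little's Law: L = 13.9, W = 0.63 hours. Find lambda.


lambda = L / W = 13.9 / 0.63 = 22.06 per hour

22.06 per hour


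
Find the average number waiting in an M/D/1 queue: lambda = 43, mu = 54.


M/D/1: Lq = rho^2 / (2*(1-rho)) where rho = 43/54; Lq = 1.56

1.56


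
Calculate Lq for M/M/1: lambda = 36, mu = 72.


rho = 36/72; Lq = rho^2/(1-rho) = 0.5

0.5


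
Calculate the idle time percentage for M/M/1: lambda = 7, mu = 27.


Idle fraction = (1 - rho) * 100 = (1 - 7/27) * 100 = 74.1%

74.1%


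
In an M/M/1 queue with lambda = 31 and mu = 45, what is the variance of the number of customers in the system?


rho = 31/45; Var(N) = rho/(1-rho)^2 = 7.12

7.12


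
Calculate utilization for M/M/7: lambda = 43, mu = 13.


rho = lambda/(c*mu) = 43/(7*13) = 0.4725

0.4725


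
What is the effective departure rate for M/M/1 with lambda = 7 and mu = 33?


For a stable queue (lambda < mu), throughput = lambda = 7 per hour

7 per hour


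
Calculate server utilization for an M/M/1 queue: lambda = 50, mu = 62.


rho = lambda/mu = 50/62 = 0.8065

0.8065


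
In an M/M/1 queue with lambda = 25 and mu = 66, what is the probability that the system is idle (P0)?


P0 = 1 - rho = 1 - 25/66 = 0.6212

0.6212


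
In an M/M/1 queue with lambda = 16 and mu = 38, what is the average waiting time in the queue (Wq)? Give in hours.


rho = 16/38; Wq = rho/(mu - lambda) = 0.0191 hours

0.0191 hours


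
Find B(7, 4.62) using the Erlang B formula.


B(N,A) = (A^N/N!) / sum(A^k/k!, k=0..N) with N=7, A=4.62 = 0.0972

0.0972


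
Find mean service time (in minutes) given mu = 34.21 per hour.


Mean service time = 60/mu = 60/34.21 = 1.75 minutes

1.75 minutes


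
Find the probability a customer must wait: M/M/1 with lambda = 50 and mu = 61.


P(wait) = rho = lambda/mu = 50/61 = 0.8197

0.8197


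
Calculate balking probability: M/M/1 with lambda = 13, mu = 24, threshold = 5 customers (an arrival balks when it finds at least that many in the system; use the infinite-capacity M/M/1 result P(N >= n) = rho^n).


P(N >= 5) = rho^5 = (13/24)^5 = 0.0466

0.0466


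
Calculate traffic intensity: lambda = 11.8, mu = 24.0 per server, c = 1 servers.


rho = lambda / (c * mu) = 11.8 / (1 * 24.0) = 0.4917

0.4917


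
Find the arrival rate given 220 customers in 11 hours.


lambda = total arrivals / time = 220 / 11 = 20.0 per hour

20.0 per hour


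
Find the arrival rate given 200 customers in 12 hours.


lambda = total arrivals / time = 200 / 12 = 16.67 per hour

16.67 per hour


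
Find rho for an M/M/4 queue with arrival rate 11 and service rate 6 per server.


rho = lambda/(c*mu) = 11/(4*6) = 0.4583

0.4583


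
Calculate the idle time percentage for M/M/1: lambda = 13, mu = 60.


Idle fraction = (1 - rho) * 100 = (1 - 13/60) * 100 = 78.3%

78.3%


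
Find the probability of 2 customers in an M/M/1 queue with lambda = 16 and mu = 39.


rho = 16/39; P(n) = (1-rho)*rho^n = (1-16/39)*(16/39)^2 = 0.0993

0.0993


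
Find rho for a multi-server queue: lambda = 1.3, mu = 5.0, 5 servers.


rho = lambda / (c * mu) = 1.3 / (5 * 5.0) = 0.052

0.052


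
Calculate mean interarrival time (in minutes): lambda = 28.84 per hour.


Mean interarrival time = 60/lambda = 60/28.84 = 2.08 minutes

2.08 minutes


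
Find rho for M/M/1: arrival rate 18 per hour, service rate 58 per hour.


rho = lambda/mu = 18/58 = 0.3103

0.3103


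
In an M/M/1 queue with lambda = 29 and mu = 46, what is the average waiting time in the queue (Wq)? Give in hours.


rho = 29/46; Wq = rho/(mu - lambda) = 0.0371 hours

0.0371 hours


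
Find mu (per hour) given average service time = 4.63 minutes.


mu = 60 / avg_service_time = 60 / 4.63 = 12.96 per hour

12.96 per hour


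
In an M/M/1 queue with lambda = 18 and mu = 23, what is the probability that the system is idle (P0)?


P0 = 1 - rho = 1 - 18/23 = 0.2174

0.2174


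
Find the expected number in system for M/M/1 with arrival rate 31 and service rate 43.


rho = 31/43; L = rho/(1-rho) = 2.58

2.58


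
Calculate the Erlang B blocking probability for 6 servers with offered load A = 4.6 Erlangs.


B(N,A) = (A^N/N!) / sum(A^k/k!, k=0..N) with N=6, A=4.6 = 0.1617

0.1617


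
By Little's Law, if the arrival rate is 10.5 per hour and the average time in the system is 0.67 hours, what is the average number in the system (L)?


L = lambda * W = 10.5 * 0.67 = 7.04

7.04


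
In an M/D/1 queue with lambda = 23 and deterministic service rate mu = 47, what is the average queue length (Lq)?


M/D/1: Lq = rho^2 / (2*(1-rho)) where rho = 23/47; Lq = 0.23

0.23


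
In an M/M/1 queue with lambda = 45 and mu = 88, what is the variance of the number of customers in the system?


rho = 45/88; Var(N) = rho/(1-rho)^2 = 2.14

2.14


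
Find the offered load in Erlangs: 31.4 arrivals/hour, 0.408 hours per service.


Offered load a = lambda * E[S] = 31.4 * 0.408 = 12.81 Erlangs

12.81 Erlangs


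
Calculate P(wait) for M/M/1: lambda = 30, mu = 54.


P(wait) = rho = lambda/mu = 30/54 = 0.5556

0.5556


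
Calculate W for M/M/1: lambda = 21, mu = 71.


W = 1/(mu - lambda) = 1/(71 - 21) = 0.02 hours

0.02 hours


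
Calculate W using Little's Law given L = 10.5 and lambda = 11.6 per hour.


W = L / lambda = 10.5 / 11.6 = 0.9052 hours

0.9052 hours


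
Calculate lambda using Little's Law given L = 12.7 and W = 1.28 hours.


lambda = L / W = 12.7 / 1.28 = 9.92 per hour

9.92 per hour


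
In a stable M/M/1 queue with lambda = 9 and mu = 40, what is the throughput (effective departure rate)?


For a stable queue (lambda < mu), throughput = lambda = 9 per hour

9 per hour


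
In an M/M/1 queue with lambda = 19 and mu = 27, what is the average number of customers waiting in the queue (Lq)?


rho = 19/27; Lq = rho^2/(1-rho) = 1.67

1.67


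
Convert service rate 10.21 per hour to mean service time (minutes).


Mean service time = 60/mu = 60/10.21 = 5.88 minutes

5.88 minutes


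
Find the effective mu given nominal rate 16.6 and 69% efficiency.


Effective rate = mu * efficiency = 16.6 * 0.69 = 11.45 per hour

11.45 per hour


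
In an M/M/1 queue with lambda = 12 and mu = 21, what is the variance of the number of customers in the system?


rho = 12/21; Var(N) = rho/(1-rho)^2 = 3.11

3.11


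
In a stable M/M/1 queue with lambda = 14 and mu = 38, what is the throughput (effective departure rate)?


For a stable queue (lambda < mu), throughput = lambda = 14 per hour

14 per hour


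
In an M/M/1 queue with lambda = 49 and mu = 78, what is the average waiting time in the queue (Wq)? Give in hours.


rho = 49/78; Wq = rho/(mu - lambda) = 0.0217 hours

0.0217 hours


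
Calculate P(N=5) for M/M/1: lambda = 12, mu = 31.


rho = 12/31; P(n) = (1-rho)*rho^n = (1-12/31)*(12/31)^5 = 0.0053

0.0053


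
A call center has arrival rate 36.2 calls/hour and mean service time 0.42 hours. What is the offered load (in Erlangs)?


Offered load a = lambda * E[S] = 36.2 * 0.42 = 15.2 Erlangs

15.2 Erlangs


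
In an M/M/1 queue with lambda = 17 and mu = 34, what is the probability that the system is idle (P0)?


P0 = 1 - rho = 1 - 17/34 = 0.5

0.5


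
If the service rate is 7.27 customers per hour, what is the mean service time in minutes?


Mean service time = 60/mu = 60/7.27 = 8.25 minutes

8.25 minutes


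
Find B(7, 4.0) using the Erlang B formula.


B(N,A) = (A^N/N!) / sum(A^k/k!, k=0..N) with N=7, A=4.0 = 0.0627

0.0627


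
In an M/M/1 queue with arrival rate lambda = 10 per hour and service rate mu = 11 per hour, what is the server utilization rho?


rho = lambda/mu = 10/11 = 0.9091

0.9091


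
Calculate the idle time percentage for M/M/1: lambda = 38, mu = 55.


Idle fraction = (1 - rho) * 100 = (1 - 38/55) * 100 = 30.9%

30.9%


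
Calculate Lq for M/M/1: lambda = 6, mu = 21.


rho = 6/21; Lq = rho^2/(1-rho) = 0.11

0.11


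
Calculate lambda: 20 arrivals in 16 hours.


lambda = total arrivals / time = 20 / 16 = 1.25 per hour

1.25 per hour


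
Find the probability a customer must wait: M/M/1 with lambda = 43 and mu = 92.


P(wait) = rho = lambda/mu = 43/92 = 0.4674

0.4674


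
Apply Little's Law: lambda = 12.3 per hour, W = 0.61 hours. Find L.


L = lambda * W = 12.3 * 0.61 = 7.5

7.5


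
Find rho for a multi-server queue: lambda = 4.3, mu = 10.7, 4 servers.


rho = lambda / (c * mu) = 4.3 / (4 * 10.7) = 0.1005

0.1005


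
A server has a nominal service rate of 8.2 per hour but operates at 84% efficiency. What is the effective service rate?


Effective rate = mu * efficiency = 8.2 * 0.84 = 6.89 per hour

6.89 per hour


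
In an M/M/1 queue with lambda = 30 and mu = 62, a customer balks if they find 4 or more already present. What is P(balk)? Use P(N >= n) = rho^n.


P(N >= 4) = rho^4 = (30/62)^4 = 0.0548

0.0548


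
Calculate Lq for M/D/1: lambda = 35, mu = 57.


M/D/1: Lq = rho^2 / (2*(1-rho)) where rho = 35/57; Lq = 0.49

0.49


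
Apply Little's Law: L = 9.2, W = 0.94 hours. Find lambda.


lambda = L / W = 9.2 / 0.94 = 9.79 per hour

9.79 per hour


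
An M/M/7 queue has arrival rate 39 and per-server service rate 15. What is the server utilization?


rho = lambda/(c*mu) = 39/(7*15) = 0.3714

0.3714


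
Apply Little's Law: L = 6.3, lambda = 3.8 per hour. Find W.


W = L / lambda = 6.3 / 3.8 = 1.6579 hours

1.6579 hours


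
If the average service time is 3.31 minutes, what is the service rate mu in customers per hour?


mu = 60 / avg_service_time = 60 / 3.31 = 18.13 per hour

18.13 per hour


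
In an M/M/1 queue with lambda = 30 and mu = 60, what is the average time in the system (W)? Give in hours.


W = 1/(mu - lambda) = 1/(60 - 30) = 0.0333 hours

0.0333 hours


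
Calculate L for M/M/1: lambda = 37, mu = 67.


rho = 37/67; L = rho/(1-rho) = 1.23

1.23


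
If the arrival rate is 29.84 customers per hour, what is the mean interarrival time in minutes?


Mean interarrival time = 60/lambda = 60/29.84 = 2.01 minutes

2.01 minutes


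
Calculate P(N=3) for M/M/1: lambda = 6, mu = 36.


rho = 6/36; P(n) = (1-rho)*rho^n = (1-6/36)*(6/36)^3 = 0.0039

0.0039


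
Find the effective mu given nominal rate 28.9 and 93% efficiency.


Effective rate = mu * efficiency = 28.9 * 0.93 = 26.88 per hour

26.88 per hour


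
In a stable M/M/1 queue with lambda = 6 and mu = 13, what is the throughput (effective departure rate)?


For a stable queue (lambda < mu), throughput = lambda = 6 per hour

6 per hour


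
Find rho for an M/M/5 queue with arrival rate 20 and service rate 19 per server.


rho = lambda/(c*mu) = 20/(5*19) = 0.2105

0.2105


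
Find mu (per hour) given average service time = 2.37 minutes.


mu = 60 / avg_service_time = 60 / 2.37 = 25.32 per hour

25.32 per hour


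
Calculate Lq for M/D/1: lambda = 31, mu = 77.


M/D/1: Lq = rho^2 / (2*(1-rho)) where rho = 31/77; Lq = 0.14

0.14
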